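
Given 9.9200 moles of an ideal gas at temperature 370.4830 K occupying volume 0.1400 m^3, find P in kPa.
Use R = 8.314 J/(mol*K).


P = nRT/V = 9.9200 * 8.314 * 370.4830 / 0.1400
= 30555.5410 / 0.1400 = 218253.8641 Pa = 218.2539 kPa

218.2539 kPa


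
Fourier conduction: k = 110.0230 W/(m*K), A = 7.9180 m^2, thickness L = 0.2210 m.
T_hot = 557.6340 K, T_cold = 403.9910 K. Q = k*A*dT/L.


dT = 153.6430 K
Q = 110.0230 * 7.9180 * 153.6430 / 0.2210 = 605646.8809 W

605646.8809 W


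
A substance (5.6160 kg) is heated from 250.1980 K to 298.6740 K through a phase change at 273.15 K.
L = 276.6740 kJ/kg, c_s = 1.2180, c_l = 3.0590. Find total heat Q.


Q1 (sensible, solid) = 5.6160 * 1.2180 * 22.9520 = 156.9983 kJ
Q2 (latent) = 5.6160 * 276.6740 = 1553.8012 kJ
Q3 (sensible, liquid) = 5.6160 * 3.0590 * 25.5240 = 438.4856 kJ
Q_total = 2149.2851 kJ

2149.2851 kJ


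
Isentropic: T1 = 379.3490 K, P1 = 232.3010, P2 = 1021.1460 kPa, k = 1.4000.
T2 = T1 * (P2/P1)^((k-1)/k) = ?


(k-1)/k = 0.2857
(P2/P1)^exp = 1.5266
T2 = 379.3490 * 1.5266 = 579.1136 K

579.1136 K


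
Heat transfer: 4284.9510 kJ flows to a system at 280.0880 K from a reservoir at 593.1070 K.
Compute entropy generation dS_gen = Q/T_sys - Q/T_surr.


dS_sys = 4284.9510/280.0880 = 15.2986 kJ/K
dS_surr = -4284.9510/593.1070 = -7.2246 kJ/K
dS_gen = 15.2986 - 7.2246 = 8.0740 kJ/K (irreversible)

dS_gen = 8.0740 kJ/K, irreversible


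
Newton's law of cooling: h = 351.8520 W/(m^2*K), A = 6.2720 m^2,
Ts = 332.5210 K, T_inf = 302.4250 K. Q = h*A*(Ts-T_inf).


dT = 30.0960 K
Q = 351.8520 * 6.2720 * 30.0960 = 66416.3266 W

66416.3266 W


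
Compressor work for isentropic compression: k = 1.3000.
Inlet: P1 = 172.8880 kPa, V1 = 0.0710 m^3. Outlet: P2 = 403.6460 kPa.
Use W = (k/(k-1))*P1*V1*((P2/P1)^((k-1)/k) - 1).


(k-1)/k = 0.2308
(P2/P1)^exp = 1.2161
W = 4.3333 * 172.8880 * 0.0710 * (1.2161 - 1) = 11.4960 kJ

11.4960 kJ


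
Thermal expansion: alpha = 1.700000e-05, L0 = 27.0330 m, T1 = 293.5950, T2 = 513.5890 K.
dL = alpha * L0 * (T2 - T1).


dT = 219.9940 K
dL = 1.700000e-05 * 27.0330 * 219.9940 = 0.101101 m
L_final = 27.134101 m

dL = 0.101101 m


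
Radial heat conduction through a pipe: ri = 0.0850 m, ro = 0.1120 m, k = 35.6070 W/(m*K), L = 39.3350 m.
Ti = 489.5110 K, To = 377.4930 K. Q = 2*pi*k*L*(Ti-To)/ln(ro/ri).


dT = 112.0180 K
ln(ro/ri) = 0.2758
Q = 2*pi*35.6070*39.3350*112.0180 / 0.2758 = 3573658.0057 W

3573658.0057 W


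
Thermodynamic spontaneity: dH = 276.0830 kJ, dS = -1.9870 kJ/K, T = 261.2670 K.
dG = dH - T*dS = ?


T*dS = 261.2670 * -1.9870 = -519.1375 kJ
dG = 276.0830 + 519.1375 = 795.2205 kJ (non-spontaneous)

dG = 795.2205 kJ, non-spontaneous


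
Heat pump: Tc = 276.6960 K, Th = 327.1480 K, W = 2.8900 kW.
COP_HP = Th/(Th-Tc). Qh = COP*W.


COP = 327.1480 / 50.4520 = 6.4843
Qh = 6.4843 * 2.8900 = 18.7397 kW

COP = 6.4843, Qh = 18.7397 kW


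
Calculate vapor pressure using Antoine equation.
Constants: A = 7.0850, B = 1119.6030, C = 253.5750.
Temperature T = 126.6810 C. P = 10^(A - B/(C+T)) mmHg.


C+T = 380.2560
B/(C+T) = 2.9443
log10(P) = 7.0850 - 2.9443 = 4.1407
P = 10^4.1407 = 13824.8323 mmHg

13824.8323 mmHg


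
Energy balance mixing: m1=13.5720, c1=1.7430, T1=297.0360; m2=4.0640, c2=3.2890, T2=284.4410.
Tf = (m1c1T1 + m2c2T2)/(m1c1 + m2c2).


num = 10828.6619
den = 37.0225
Tf = 292.4887 K

292.4887 K


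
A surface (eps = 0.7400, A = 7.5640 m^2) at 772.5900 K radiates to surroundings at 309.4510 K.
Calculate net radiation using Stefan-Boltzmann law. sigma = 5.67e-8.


T^4 = 3.5628e+11
Tsurr^4 = 9.1700e+09
Q = 0.7400 * 5.67e-8 * 7.5640 * 3.4711e+11 = 110163.6932 W

110163.6932 W


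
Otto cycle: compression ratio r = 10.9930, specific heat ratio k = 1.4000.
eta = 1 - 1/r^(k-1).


r^(k-1) = 2.6088
eta = 1 - 1/2.6088 = 0.6167 = 61.6687%

61.6687%


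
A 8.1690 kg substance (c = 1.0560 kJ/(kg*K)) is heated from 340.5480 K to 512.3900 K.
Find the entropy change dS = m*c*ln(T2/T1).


T2/T1 = 1.5046
ln(T2/T1) = 0.4085
dS = 8.1690 * 1.0560 * 0.4085 = 3.5242 kJ/K

3.5242 kJ/K


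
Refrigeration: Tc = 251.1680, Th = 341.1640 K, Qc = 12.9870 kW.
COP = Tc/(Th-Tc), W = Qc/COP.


COP = 251.1680 / 89.9960 = 2.7909
W = 12.9870 / 2.7909 = 4.6534 kW

COP = 2.7909, W = 4.6534 kW


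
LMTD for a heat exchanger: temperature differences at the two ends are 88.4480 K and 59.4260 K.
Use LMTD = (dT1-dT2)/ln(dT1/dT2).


dT1/dT2 = 1.4884
ln(dT1/dT2) = 0.3977
LMTD = 29.0220 / 0.3977 = 72.9777 K

72.9777 K


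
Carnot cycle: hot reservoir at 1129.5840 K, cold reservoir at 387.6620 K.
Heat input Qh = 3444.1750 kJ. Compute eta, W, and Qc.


eta = 1 - 387.6620/1129.5840 = 0.6568
W = 0.6568 * 3444.1750 = 2262.1684 kJ
Qc = 3444.1750 - 2262.1684 = 1182.0066 kJ

eta = 65.6810%, W = 2262.1684 kJ, Qc = 1182.0066 kJ


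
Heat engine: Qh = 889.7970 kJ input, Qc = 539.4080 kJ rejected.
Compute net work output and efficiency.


W = 889.7970 - 539.4080 = 350.3890 kJ
eta = 350.3890 / 889.7970 = 0.3938 = 39.3785%

W = 350.3890 kJ, eta = 39.3785%


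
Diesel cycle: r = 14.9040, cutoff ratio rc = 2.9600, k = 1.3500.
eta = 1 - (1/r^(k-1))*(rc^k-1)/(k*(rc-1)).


r^(k-1) = 2.5743
rc^k = 4.3276
eta = 0.5115 = 51.1482%

51.1482%


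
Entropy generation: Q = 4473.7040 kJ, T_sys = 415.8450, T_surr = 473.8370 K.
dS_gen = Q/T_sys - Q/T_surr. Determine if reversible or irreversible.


dS_sys = 4473.7040/415.8450 = 10.7581 kJ/K
dS_surr = -4473.7040/473.8370 = -9.4414 kJ/K
dS_gen = 10.7581 - 9.4414 = 1.3167 kJ/K (irreversible)

dS_gen = 1.3167 kJ/K, irreversible


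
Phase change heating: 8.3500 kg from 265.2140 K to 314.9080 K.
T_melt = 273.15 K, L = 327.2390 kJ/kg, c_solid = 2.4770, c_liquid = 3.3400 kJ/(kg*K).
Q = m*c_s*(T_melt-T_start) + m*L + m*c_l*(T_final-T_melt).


Q1 (sensible, solid) = 8.3500 * 2.4770 * 7.9360 = 164.1399 kJ
Q2 (latent) = 8.3500 * 327.2390 = 2732.4456 kJ
Q3 (sensible, liquid) = 8.3500 * 3.3400 * 41.7580 = 1164.5889 kJ
Q_total = 4061.1744 kJ

4061.1744 kJ


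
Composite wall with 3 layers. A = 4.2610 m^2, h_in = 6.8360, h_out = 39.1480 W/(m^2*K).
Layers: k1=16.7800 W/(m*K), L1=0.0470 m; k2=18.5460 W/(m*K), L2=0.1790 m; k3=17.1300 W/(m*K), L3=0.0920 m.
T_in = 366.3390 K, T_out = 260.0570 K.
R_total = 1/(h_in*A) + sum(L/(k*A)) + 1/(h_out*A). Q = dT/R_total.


R_conv_in = 1/(6.8360*4.2610) = 0.0343
R_1 = 0.0470/(16.7800*4.2610) = 0.0007
R_2 = 0.1790/(18.5460*4.2610) = 0.0023
R_3 = 0.0920/(17.1300*4.2610) = 0.0013
R_conv_out = 1/(39.1480*4.2610) = 0.0060
R_total = 0.0445 K/W
Q = 106.2820 / 0.0445 = 2387.8899 W

R_total = 0.0445 K/W, Q = 2387.8899 W


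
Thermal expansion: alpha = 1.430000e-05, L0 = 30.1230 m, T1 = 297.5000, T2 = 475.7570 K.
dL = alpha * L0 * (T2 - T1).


dT = 178.2570 K
dL = 1.430000e-05 * 30.1230 * 178.2570 = 0.076786 m
L_final = 30.199786 m

dL = 0.076786 m


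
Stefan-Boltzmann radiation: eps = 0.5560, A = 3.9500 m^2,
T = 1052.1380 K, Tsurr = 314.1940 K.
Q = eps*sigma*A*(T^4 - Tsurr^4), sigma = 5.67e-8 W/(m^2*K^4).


T^4 = 1.2254e+12
Tsurr^4 = 9.7452e+09
Q = 0.5560 * 5.67e-8 * 3.9500 * 1.2157e+12 = 151383.4024 W

151383.4024 W


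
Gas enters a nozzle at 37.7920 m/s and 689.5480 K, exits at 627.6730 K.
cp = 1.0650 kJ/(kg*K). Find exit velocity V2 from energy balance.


dT = 61.8750 K
2*cp*1000*dT = 131793.7500
V1^2 = 1428.2353
V2 = sqrt(133221.9853) = 364.9959 m/s

364.9959 m/s


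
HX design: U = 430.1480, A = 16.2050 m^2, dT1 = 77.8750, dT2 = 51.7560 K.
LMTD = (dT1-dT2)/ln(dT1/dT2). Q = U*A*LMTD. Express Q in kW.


LMTD = 63.9287 K
Q = 430.1480 * 16.2050 * 63.9287 = 445618.0193 W = 445.6180 kW

445.6180 kW


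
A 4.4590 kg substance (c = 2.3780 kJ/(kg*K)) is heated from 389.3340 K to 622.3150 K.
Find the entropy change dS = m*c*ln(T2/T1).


T2/T1 = 1.5984
ln(T2/T1) = 0.4690
dS = 4.4590 * 2.3780 * 0.4690 = 4.9731 kJ/K

4.9731 kJ/K


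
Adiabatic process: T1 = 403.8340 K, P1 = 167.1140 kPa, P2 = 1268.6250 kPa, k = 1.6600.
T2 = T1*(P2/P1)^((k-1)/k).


(k-1)/k = 0.3976
(P2/P1)^exp = 2.2388
T2 = 403.8340 * 2.2388 = 904.0861 K

904.0861 K


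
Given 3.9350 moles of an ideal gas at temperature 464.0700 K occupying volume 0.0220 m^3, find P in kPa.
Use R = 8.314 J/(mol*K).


P = nRT/V = 3.9350 * 8.314 * 464.0700 / 0.0220
= 15182.3239 / 0.0220 = 690105.6296 Pa = 690.1056 kPa

690.1056 kPa


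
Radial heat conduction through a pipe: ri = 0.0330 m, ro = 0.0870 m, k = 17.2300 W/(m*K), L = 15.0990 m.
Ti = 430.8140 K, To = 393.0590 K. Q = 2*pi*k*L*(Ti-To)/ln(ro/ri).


dT = 37.7550 K
ln(ro/ri) = 0.9694
Q = 2*pi*17.2300*15.0990*37.7550 / 0.9694 = 63662.6248 W

63662.6248 W


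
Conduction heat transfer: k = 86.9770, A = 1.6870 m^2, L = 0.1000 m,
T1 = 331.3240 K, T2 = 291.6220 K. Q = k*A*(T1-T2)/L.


dT = 39.7020 K
Q = 86.9770 * 1.6870 * 39.7020 / 0.1000 = 58254.8236 W

58254.8236 W


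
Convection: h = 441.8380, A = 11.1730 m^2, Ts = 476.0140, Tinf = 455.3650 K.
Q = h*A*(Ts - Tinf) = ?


dT = 20.6490 K
Q = 441.8380 * 11.1730 * 20.6490 = 101937.0092 W

101937.0092 W


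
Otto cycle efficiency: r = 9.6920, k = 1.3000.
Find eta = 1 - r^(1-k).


r^(k-1) = 1.9766
eta = 1 - 1/1.9766 = 0.4941 = 49.4087%

49.4087%


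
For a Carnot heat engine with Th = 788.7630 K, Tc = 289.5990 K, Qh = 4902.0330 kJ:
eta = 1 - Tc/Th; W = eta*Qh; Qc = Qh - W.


eta = 1 - 289.5990/788.7630 = 0.6328
W = 0.6328 * 4902.0330 = 3102.2226 kJ
Qc = 4902.0330 - 3102.2226 = 1799.8104 kJ

eta = 63.2844%, W = 3102.2226 kJ, Qc = 1799.8104 kJ


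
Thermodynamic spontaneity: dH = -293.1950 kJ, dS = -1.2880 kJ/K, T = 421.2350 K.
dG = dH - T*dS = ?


T*dS = 421.2350 * -1.2880 = -542.5507 kJ
dG = -293.1950 + 542.5507 = 249.3557 kJ (non-spontaneous)

dG = 249.3557 kJ, non-spontaneous


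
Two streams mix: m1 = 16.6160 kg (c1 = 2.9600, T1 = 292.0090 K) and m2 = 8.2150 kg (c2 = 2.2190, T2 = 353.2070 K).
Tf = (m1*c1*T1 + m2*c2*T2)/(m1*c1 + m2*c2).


num = 20800.6242
den = 67.4124
Tf = 308.5576 K

308.5576 K


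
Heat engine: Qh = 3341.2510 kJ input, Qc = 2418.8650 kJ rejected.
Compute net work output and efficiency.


W = 3341.2510 - 2418.8650 = 922.3860 kJ
eta = 922.3860 / 3341.2510 = 0.2761 = 27.6060%

W = 922.3860 kJ, eta = 27.6060%


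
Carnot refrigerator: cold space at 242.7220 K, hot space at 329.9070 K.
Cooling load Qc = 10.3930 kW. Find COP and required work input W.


COP = 242.7220 / 87.1850 = 2.7840
W = 10.3930 / 2.7840 = 3.7331 kW

COP = 2.7840, W = 3.7331 kW


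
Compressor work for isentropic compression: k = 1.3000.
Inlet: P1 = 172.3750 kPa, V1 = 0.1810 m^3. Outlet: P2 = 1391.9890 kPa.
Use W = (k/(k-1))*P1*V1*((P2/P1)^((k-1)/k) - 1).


(k-1)/k = 0.2308
(P2/P1)^exp = 1.6194
W = 4.3333 * 172.3750 * 0.1810 * (1.6194 - 1) = 83.7379 kJ

83.7379 kJ


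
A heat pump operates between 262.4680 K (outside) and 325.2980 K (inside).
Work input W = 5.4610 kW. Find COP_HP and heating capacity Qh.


COP = 325.2980 / 62.8300 = 5.1774
Qh = 5.1774 * 5.4610 = 28.2740 kW

COP = 5.1774, Qh = 28.2740 kW


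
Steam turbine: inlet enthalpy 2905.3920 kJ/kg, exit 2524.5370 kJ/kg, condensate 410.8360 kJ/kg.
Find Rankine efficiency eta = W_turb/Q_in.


W = 380.8550 kJ/kg
Q_in = 2494.5560 kJ/kg
eta = 0.1527 = 15.2674%

eta = 15.2674%


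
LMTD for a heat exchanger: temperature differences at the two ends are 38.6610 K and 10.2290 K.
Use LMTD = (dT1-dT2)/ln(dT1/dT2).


dT1/dT2 = 3.7795
ln(dT1/dT2) = 1.3296
LMTD = 28.4320 / 1.3296 = 21.3838 K

21.3838 K


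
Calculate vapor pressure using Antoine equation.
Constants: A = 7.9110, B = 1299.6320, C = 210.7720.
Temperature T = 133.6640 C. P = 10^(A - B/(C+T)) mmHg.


C+T = 344.4360
B/(C+T) = 3.7732
log10(P) = 7.9110 - 3.7732 = 4.1378
P = 10^4.1378 = 13733.5349 mmHg

13733.5349 mmHg


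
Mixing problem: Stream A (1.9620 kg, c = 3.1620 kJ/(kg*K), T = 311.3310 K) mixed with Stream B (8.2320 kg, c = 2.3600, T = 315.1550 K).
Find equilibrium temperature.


num = 8054.1290
den = 25.6314
Tf = 314.2294 K

314.2294 K


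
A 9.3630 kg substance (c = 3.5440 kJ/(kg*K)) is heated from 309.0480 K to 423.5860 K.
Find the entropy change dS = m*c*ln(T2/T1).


T2/T1 = 1.3706
ln(T2/T1) = 0.3153
dS = 9.3630 * 3.5440 * 0.3153 = 10.4611 kJ/K

10.4611 kJ/K


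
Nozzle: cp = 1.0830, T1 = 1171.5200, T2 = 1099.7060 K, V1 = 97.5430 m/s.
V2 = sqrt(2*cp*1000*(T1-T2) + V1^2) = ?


dT = 71.8140 K
2*cp*1000*dT = 155549.1240
V1^2 = 9514.6368
V2 = sqrt(165063.7608) = 406.2804 m/s

406.2804 m/s


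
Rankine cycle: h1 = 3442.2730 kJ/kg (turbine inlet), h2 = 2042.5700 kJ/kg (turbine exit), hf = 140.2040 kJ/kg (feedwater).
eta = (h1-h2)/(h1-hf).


W = 1399.7030 kJ/kg
Q_in = 3302.0690 kJ/kg
eta = 0.4239 = 42.3887%

eta = 42.3887%


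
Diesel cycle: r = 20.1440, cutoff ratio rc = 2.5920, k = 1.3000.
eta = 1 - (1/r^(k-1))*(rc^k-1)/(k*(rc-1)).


r^(k-1) = 2.4617
rc^k = 3.4493
eta = 0.5193 = 51.9267%

51.9267%


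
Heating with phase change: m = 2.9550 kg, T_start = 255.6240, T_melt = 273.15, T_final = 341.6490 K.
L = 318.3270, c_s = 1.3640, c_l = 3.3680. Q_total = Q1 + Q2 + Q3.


Q1 (sensible, solid) = 2.9550 * 1.3640 * 17.5260 = 70.6406 kJ
Q2 (latent) = 2.9550 * 318.3270 = 940.6563 kJ
Q3 (sensible, liquid) = 2.9550 * 3.3680 * 68.4990 = 681.7322 kJ
Q_total = 1693.0291 kJ

1693.0291 kJ


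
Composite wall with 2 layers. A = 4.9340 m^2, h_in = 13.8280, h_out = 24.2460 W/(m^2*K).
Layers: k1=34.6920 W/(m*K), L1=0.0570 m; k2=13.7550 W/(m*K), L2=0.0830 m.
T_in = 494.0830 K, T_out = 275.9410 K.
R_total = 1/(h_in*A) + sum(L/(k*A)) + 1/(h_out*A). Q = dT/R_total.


R_conv_in = 1/(13.8280*4.9340) = 0.0147
R_1 = 0.0570/(34.6920*4.9340) = 0.0003
R_2 = 0.0830/(13.7550*4.9340) = 0.0012
R_conv_out = 1/(24.2460*4.9340) = 0.0084
R_total = 0.0246 K/W
Q = 218.1420 / 0.0246 = 8877.6725 W

R_total = 0.0246 K/W, Q = 8877.6725 W


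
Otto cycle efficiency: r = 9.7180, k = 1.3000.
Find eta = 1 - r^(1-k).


r^(k-1) = 1.9782
eta = 1 - 1/1.9782 = 0.4945 = 49.4493%

49.4493%


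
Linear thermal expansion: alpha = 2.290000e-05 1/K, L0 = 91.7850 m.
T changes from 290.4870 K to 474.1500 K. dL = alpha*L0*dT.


dT = 183.6630 K
dL = 2.290000e-05 * 91.7850 * 183.6630 = 0.386037 m
L_final = 92.171037 m

dL = 0.386037 m


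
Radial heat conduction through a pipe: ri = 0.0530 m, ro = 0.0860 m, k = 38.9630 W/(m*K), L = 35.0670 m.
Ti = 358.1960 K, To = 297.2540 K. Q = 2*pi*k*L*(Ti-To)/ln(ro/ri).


dT = 60.9420 K
ln(ro/ri) = 0.4841
Q = 2*pi*38.9630*35.0670*60.9420 / 0.4841 = 1080817.8764 W

1080817.8764 W


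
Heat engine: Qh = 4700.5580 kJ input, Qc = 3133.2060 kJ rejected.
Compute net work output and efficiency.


W = 4700.5580 - 3133.2060 = 1567.3520 kJ
eta = 1567.3520 / 4700.5580 = 0.3334 = 33.3440%

W = 1567.3520 kJ, eta = 33.3440%


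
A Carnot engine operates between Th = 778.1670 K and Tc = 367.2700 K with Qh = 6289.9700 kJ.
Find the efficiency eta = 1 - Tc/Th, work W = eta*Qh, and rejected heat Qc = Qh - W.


eta = 1 - 367.2700/778.1670 = 0.5280
W = 0.5280 * 6289.9700 = 3321.3048 kJ
Qc = 6289.9700 - 3321.3048 = 2968.6652 kJ

eta = 52.8032%, W = 3321.3048 kJ, Qc = 2968.6652 kJ


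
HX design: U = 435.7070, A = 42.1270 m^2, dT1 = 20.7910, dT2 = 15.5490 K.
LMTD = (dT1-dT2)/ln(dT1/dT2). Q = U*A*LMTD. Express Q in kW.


LMTD = 18.0433 K
Q = 435.7070 * 42.1270 * 18.0433 = 331184.6973 W = 331.1847 kW

331.1847 kW


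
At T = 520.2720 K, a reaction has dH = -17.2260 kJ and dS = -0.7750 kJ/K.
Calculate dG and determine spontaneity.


T*dS = 520.2720 * -0.7750 = -403.2108 kJ
dG = -17.2260 + 403.2108 = 385.9848 kJ (non-spontaneous)

dG = 385.9848 kJ, non-spontaneous


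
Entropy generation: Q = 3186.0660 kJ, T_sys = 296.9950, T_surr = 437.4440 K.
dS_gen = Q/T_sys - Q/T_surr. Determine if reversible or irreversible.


dS_sys = 3186.0660/296.9950 = 10.7277 kJ/K
dS_surr = -3186.0660/437.4440 = -7.2834 kJ/K
dS_gen = 10.7277 - 7.2834 = 3.4443 kJ/K (irreversible)

dS_gen = 3.4443 kJ/K, irreversible


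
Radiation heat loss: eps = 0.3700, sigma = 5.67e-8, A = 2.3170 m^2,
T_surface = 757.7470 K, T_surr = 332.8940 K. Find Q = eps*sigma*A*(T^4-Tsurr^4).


T^4 = 3.2968e+11
Tsurr^4 = 1.2281e+10
Q = 0.3700 * 5.67e-8 * 2.3170 * 3.1740e+11 = 15428.4117 W

15428.4117 W


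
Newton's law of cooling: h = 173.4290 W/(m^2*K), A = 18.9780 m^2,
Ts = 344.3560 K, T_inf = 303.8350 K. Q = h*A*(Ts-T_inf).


dT = 40.5210 K
Q = 173.4290 * 18.9780 * 40.5210 = 133368.2083 W

133368.2083 W


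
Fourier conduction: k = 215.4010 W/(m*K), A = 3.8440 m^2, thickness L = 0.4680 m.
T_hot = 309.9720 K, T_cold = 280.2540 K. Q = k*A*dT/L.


dT = 29.7180 K
Q = 215.4010 * 3.8440 * 29.7180 / 0.4680 = 52578.0917 W

52578.0917 W


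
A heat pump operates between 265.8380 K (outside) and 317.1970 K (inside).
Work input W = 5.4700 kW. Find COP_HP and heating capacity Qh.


COP = 317.1970 / 51.3590 = 6.1761
Qh = 6.1761 * 5.4700 = 33.7831 kW

COP = 6.1761, Qh = 33.7831 kW


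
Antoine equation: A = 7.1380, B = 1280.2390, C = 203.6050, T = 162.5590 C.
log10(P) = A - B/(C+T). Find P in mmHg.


C+T = 366.1640
B/(C+T) = 3.4964
log10(P) = 7.1380 - 3.4964 = 3.6416
P = 10^3.6416 = 4381.7330 mmHg

4381.7330 mmHg


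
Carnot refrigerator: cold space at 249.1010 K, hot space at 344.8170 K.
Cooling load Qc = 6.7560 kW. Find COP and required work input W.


COP = 249.1010 / 95.7160 = 2.6025
W = 6.7560 / 2.6025 = 2.5960 kW

COP = 2.6025, W = 2.5960 kW


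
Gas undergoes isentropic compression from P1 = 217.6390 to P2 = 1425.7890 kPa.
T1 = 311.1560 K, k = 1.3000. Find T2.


(k-1)/k = 0.2308
(P2/P1)^exp = 1.5431
T2 = 311.1560 * 1.5431 = 480.1306 K

480.1306 K


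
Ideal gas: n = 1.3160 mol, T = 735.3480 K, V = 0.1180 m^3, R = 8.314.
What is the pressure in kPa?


P = nRT/V = 1.3160 * 8.314 * 735.3480 / 0.1180
= 8045.6072 / 0.1180 = 68183.1117 Pa = 68.1831 kPa

68.1831 kPa


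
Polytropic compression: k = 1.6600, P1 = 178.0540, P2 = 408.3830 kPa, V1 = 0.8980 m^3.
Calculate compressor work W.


(k-1)/k = 0.3976
(P2/P1)^exp = 1.3910
W = 2.5152 * 178.0540 * 0.8980 * (1.3910 - 1) = 157.2557 kJ

157.2557 kJ


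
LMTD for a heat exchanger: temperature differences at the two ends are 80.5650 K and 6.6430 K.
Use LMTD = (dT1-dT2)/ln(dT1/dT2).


dT1/dT2 = 12.1278
ln(dT1/dT2) = 2.4955
LMTD = 73.9220 / 2.4955 = 29.6221 K

29.6221 K


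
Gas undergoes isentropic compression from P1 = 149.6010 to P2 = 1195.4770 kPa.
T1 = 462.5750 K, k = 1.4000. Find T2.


(k-1)/k = 0.2857
(P2/P1)^exp = 1.8109
T2 = 462.5750 * 1.8109 = 837.6639 K

837.6639 K


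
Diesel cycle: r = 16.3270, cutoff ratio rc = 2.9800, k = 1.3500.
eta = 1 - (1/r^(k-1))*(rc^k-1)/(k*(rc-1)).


r^(k-1) = 2.6578
rc^k = 4.3671
eta = 0.5260 = 52.6044%

52.6044%


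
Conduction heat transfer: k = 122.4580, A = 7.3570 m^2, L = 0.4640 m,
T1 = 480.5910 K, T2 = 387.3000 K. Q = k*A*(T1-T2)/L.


dT = 93.2910 K
Q = 122.4580 * 7.3570 * 93.2910 / 0.4640 = 181138.0491 W

181138.0491 W


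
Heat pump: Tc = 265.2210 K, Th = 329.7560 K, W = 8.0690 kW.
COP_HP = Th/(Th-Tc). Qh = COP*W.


COP = 329.7560 / 64.5350 = 5.1097
Qh = 5.1097 * 8.0690 = 41.2304 kW

COP = 5.1097, Qh = 41.2304 kW


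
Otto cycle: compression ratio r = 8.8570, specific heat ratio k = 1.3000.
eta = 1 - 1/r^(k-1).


r^(k-1) = 1.9239
eta = 1 - 1/1.9239 = 0.4802 = 48.0227%

48.0227%


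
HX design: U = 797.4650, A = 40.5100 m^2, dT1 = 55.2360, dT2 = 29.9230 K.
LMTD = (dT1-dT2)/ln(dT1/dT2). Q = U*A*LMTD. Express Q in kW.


LMTD = 41.2945 K
Q = 797.4650 * 40.5100 * 41.2945 = 1334030.8587 W = 1334.0309 kW

1334.0309 kW


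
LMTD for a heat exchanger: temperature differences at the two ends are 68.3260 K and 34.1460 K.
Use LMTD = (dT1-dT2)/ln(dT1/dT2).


dT1/dT2 = 2.0010
ln(dT1/dT2) = 0.6936
LMTD = 34.1800 / 0.6936 = 49.2759 K

49.2759 K


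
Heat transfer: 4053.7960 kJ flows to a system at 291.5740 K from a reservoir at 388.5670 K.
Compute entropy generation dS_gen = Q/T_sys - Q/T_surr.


dS_sys = 4053.7960/291.5740 = 13.9031 kJ/K
dS_surr = -4053.7960/388.5670 = -10.4327 kJ/K
dS_gen = 13.9031 - 10.4327 = 3.4705 kJ/K (irreversible)

dS_gen = 3.4705 kJ/K, irreversible


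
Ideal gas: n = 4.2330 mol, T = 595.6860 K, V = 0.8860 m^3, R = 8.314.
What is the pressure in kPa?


P = nRT/V = 4.2330 * 8.314 * 595.6860 / 0.8860
= 20964.0739 / 0.8860 = 23661.4830 Pa = 23.6615 kPa

23.6615 kPa


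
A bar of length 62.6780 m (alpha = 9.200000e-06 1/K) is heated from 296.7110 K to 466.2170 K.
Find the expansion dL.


dT = 169.5060 K
dL = 9.200000e-06 * 62.6780 * 169.5060 = 0.097744 m
L_final = 62.775744 m

dL = 0.097744 m


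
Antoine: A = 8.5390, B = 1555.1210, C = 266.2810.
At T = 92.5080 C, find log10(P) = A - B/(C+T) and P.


C+T = 358.7890
B/(C+T) = 4.3344
log10(P) = 8.5390 - 4.3344 = 4.2046
P = 10^4.2046 = 16019.1378 mmHg

16019.1378 mmHg


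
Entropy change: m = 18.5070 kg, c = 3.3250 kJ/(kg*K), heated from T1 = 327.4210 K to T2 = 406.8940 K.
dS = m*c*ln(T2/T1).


T2/T1 = 1.2427
ln(T2/T1) = 0.2173
dS = 18.5070 * 3.3250 * 0.2173 = 13.3721 kJ/K

13.3721 kJ/K


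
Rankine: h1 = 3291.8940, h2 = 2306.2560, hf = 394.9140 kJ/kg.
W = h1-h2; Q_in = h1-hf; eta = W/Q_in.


W = 985.6380 kJ/kg
Q_in = 2896.9800 kJ/kg
eta = 0.3402 = 34.0229%

eta = 34.0229%


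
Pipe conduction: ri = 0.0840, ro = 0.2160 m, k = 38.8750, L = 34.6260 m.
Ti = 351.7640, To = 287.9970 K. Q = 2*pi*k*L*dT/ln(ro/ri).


dT = 63.7670 K
ln(ro/ri) = 0.9445
Q = 2*pi*38.8750*34.6260*63.7670 / 0.9445 = 571037.0296 W

571037.0296 W


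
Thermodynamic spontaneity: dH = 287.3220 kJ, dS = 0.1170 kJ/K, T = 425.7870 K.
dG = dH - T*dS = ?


T*dS = 425.7870 * 0.1170 = 49.8171 kJ
dG = 287.3220 - 49.8171 = 237.5049 kJ (non-spontaneous)

dG = 237.5049 kJ, non-spontaneous


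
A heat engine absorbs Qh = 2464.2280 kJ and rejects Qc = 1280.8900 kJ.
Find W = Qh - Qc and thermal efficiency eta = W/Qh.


W = 2464.2280 - 1280.8900 = 1183.3380 kJ
eta = 1183.3380 / 2464.2280 = 0.4802 = 48.0206%

W = 1183.3380 kJ, eta = 48.0206%


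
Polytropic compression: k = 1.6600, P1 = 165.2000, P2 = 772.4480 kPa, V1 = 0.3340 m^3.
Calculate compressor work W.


(k-1)/k = 0.3976
(P2/P1)^exp = 1.8464
W = 2.5152 * 165.2000 * 0.3340 * (1.8464 - 1) = 117.4639 kJ

117.4639 kJ


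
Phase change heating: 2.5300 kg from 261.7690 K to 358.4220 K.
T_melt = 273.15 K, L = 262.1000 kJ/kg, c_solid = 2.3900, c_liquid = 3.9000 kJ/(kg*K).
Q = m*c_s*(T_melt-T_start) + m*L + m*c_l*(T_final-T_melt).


Q1 (sensible, solid) = 2.5300 * 2.3900 * 11.3810 = 68.8175 kJ
Q2 (latent) = 2.5300 * 262.1000 = 663.1130 kJ
Q3 (sensible, liquid) = 2.5300 * 3.9000 * 85.2720 = 841.3788 kJ
Q_total = 1573.3093 kJ

1573.3093 kJ


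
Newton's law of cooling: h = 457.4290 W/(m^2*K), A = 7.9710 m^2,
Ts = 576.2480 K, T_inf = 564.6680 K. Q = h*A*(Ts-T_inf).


dT = 11.5800 K
Q = 457.4290 * 7.9710 * 11.5800 = 42222.6088 W

42222.6088 W


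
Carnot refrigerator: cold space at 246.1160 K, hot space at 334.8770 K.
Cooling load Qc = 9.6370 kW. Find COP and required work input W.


COP = 246.1160 / 88.7610 = 2.7728
W = 9.6370 / 2.7728 = 3.4756 kW

COP = 2.7728, W = 3.4756 kW


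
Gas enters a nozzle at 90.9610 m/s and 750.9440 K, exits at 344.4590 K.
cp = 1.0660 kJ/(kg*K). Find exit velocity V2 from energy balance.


dT = 406.4850 K
2*cp*1000*dT = 866626.0200
V1^2 = 8273.9035
V2 = sqrt(874899.9235) = 935.3609 m/s

935.3609 m/s


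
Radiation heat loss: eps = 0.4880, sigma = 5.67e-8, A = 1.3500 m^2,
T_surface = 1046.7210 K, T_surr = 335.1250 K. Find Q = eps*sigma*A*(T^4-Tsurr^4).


T^4 = 1.2004e+12
Tsurr^4 = 1.2613e+10
Q = 0.4880 * 5.67e-8 * 1.3500 * 1.1878e+12 = 44368.3074 W

44368.3074 W


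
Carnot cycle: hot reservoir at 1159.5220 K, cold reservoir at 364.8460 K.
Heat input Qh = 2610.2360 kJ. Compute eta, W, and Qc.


eta = 1 - 364.8460/1159.5220 = 0.6853
W = 0.6853 * 2610.2360 = 1788.9198 kJ
Qc = 2610.2360 - 1788.9198 = 821.3162 kJ

eta = 68.5348%, W = 1788.9198 kJ, Qc = 821.3162 kJ


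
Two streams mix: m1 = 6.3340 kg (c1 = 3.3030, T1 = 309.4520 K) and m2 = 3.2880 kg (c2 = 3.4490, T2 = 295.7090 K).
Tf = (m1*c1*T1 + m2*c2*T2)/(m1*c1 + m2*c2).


num = 9827.5401
den = 32.2615
Tf = 304.6212 K

304.6212 K


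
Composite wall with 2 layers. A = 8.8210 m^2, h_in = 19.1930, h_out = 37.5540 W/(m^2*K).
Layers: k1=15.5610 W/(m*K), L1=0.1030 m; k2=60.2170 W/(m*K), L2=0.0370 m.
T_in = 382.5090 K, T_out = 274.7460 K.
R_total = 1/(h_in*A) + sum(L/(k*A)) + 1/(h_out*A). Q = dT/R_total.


R_conv_in = 1/(19.1930*8.8210) = 0.0059
R_1 = 0.1030/(15.5610*8.8210) = 0.0008
R_2 = 0.0370/(60.2170*8.8210) = 6.9657e-05
R_conv_out = 1/(37.5540*8.8210) = 0.0030
R_total = 0.0097 K/W
Q = 107.7630 / 0.0097 = 11057.8281 W

R_total = 0.0097 K/W, Q = 11057.8281 W


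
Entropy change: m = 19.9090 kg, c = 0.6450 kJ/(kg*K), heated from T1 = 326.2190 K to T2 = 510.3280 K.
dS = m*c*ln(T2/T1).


T2/T1 = 1.5644
ln(T2/T1) = 0.4475
dS = 19.9090 * 0.6450 * 0.4475 = 5.7463 kJ/K

5.7463 kJ/K


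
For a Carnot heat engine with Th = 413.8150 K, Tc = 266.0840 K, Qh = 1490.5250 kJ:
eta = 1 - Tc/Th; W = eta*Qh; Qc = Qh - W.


eta = 1 - 266.0840/413.8150 = 0.3570
W = 0.3570 * 1490.5250 = 532.1140 kJ
Qc = 1490.5250 - 532.1140 = 958.4110 kJ

eta = 35.6998%, W = 532.1140 kJ, Qc = 958.4110 kJ


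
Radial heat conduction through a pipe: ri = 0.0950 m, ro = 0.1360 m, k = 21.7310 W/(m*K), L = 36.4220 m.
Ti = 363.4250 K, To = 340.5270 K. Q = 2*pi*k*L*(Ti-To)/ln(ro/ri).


dT = 22.8980 K
ln(ro/ri) = 0.3588
Q = 2*pi*21.7310*36.4220*22.8980 / 0.3588 = 317391.3772 W

317391.3772 W


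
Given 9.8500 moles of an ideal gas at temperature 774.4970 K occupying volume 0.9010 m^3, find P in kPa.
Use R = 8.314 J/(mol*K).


P = nRT/V = 9.8500 * 8.314 * 774.4970 / 0.9010
= 63425.8054 / 0.9010 = 70394.9005 Pa = 70.3949 kPa

70.3949 kPa


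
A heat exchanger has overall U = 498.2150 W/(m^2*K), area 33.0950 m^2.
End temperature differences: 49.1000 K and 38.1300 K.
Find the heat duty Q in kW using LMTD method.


LMTD = 43.3841 K
Q = 498.2150 * 33.0950 * 43.3841 = 715335.3640 W = 715.3354 kW

715.3354 kW


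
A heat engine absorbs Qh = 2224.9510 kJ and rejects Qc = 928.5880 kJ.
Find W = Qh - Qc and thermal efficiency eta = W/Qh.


W = 2224.9510 - 928.5880 = 1296.3630 kJ
eta = 1296.3630 / 2224.9510 = 0.5826 = 58.2648%

W = 1296.3630 kJ, eta = 58.2648%


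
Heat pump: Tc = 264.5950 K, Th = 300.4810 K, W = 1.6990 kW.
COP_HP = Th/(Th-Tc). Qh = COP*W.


COP = 300.4810 / 35.8860 = 8.3732
Qh = 8.3732 * 1.6990 = 14.2261 kW

COP = 8.3732, Qh = 14.2261 kW


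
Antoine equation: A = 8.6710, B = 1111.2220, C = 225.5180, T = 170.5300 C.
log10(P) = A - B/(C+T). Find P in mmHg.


C+T = 396.0480
B/(C+T) = 2.8058
log10(P) = 8.6710 - 2.8058 = 5.8652
P = 10^5.8652 = 733202.4921 mmHg

733202.4921 mmHg


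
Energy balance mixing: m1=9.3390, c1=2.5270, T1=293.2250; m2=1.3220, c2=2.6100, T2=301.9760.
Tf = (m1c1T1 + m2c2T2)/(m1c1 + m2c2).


num = 7961.9523
den = 27.0501
Tf = 294.3412 K

294.3412 K


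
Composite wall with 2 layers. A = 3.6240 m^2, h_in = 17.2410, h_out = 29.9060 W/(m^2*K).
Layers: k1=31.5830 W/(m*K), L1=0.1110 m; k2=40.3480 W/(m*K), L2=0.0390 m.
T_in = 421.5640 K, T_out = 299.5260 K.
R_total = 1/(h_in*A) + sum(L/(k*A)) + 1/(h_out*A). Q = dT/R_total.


R_conv_in = 1/(17.2410*3.6240) = 0.0160
R_1 = 0.1110/(31.5830*3.6240) = 0.0010
R_2 = 0.0390/(40.3480*3.6240) = 0.0003
R_conv_out = 1/(29.9060*3.6240) = 0.0092
R_total = 0.0265 K/W
Q = 122.0380 / 0.0265 = 4610.7517 W

R_total = 0.0265 K/W, Q = 4610.7517 W


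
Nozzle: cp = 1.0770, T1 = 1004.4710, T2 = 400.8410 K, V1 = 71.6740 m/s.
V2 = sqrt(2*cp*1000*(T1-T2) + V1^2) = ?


dT = 603.6300 K
2*cp*1000*dT = 1300219.0200
V1^2 = 5137.1623
V2 = sqrt(1305356.1823) = 1142.5219 m/s

1142.5219 m/s


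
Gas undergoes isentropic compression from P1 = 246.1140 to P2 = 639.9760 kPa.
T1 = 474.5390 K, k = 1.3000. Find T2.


(k-1)/k = 0.2308
(P2/P1)^exp = 1.2467
T2 = 474.5390 * 1.2467 = 591.6263 K

591.6263 K


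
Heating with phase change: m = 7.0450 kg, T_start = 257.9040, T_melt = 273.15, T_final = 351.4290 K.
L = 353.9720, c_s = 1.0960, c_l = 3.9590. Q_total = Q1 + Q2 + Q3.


Q1 (sensible, solid) = 7.0450 * 1.0960 * 15.2460 = 117.7192 kJ
Q2 (latent) = 7.0450 * 353.9720 = 2493.7327 kJ
Q3 (sensible, liquid) = 7.0450 * 3.9590 * 78.2790 = 2183.2917 kJ
Q_total = 4794.7437 kJ

4794.7437 kJ


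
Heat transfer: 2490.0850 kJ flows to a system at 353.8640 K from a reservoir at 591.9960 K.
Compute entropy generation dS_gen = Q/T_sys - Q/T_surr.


dS_sys = 2490.0850/353.8640 = 7.0368 kJ/K
dS_surr = -2490.0850/591.9960 = -4.2063 kJ/K
dS_gen = 7.0368 - 4.2063 = 2.8306 kJ/K (irreversible)

dS_gen = 2.8306 kJ/K, irreversible


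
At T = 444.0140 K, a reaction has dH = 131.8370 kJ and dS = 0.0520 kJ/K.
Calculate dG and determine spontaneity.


T*dS = 444.0140 * 0.0520 = 23.0887 kJ
dG = 131.8370 - 23.0887 = 108.7483 kJ (non-spontaneous)

dG = 108.7483 kJ, non-spontaneous


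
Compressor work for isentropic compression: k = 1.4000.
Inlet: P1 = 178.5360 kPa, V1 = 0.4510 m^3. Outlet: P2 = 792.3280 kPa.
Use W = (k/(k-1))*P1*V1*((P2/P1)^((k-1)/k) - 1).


(k-1)/k = 0.2857
(P2/P1)^exp = 1.5308
W = 3.5000 * 178.5360 * 0.4510 * (1.5308 - 1) = 149.5795 kJ

149.5795 kJ


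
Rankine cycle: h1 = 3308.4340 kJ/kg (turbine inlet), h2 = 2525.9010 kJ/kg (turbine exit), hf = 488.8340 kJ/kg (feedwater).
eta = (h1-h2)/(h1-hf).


W = 782.5330 kJ/kg
Q_in = 2819.6000 kJ/kg
eta = 0.2775 = 27.7533%

eta = 27.7533%


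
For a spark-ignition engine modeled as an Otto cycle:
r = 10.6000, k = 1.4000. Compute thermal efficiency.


r^(k-1) = 2.5711
eta = 1 - 1/2.5711 = 0.6111 = 61.1064%

61.1064%


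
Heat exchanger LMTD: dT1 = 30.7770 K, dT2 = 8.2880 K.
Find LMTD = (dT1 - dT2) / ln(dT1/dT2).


dT1/dT2 = 3.7134
ln(dT1/dT2) = 1.3120
LMTD = 22.4890 / 1.3120 = 17.1415 K

17.1415 K


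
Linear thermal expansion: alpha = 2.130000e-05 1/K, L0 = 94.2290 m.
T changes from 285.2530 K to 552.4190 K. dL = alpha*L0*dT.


dT = 267.1660 K
dL = 2.130000e-05 * 94.2290 * 267.1660 = 0.536223 m
L_final = 94.765223 m

dL = 0.536223 m


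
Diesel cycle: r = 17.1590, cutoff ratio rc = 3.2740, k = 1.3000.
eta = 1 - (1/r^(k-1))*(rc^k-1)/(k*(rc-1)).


r^(k-1) = 2.3461
rc^k = 4.6731
eta = 0.4704 = 47.0400%

47.0400%


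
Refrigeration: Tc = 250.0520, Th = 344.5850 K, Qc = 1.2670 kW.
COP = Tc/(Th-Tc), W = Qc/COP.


COP = 250.0520 / 94.5330 = 2.6451
W = 1.2670 / 2.6451 = 0.4790 kW

COP = 2.6451, W = 0.4790 kW


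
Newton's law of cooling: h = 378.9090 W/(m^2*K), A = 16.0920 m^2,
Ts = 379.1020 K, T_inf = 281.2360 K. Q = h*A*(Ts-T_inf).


dT = 97.8660 K
Q = 378.9090 * 16.0920 * 97.8660 = 596728.5035 W

596728.5035 W


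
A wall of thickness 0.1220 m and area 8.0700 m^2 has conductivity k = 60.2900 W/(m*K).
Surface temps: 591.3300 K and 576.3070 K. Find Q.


dT = 15.0230 K
Q = 60.2900 * 8.0700 * 15.0230 / 0.1220 = 59912.2535 W

59912.2535 W


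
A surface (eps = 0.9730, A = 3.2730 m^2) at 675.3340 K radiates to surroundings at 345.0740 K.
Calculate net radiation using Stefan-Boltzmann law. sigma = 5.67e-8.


T^4 = 2.0801e+11
Tsurr^4 = 1.4179e+10
Q = 0.9730 * 5.67e-8 * 3.2730 * 1.9383e+11 = 34998.9027 W

34998.9027 W


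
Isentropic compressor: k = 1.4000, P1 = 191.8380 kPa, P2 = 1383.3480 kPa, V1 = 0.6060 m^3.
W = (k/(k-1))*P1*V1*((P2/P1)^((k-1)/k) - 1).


(k-1)/k = 0.2857
(P2/P1)^exp = 1.7585
W = 3.5000 * 191.8380 * 0.6060 * (1.7585 - 1) = 308.6241 kJ

308.6241 kJ


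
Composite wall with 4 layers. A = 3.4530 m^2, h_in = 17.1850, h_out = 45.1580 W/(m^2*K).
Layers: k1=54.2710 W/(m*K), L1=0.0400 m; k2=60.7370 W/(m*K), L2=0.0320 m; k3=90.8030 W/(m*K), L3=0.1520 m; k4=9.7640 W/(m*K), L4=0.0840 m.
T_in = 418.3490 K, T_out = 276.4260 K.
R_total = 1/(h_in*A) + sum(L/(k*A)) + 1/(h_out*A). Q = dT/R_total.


R_conv_in = 1/(17.1850*3.4530) = 0.0169
R_1 = 0.0400/(54.2710*3.4530) = 0.0002
R_2 = 0.0320/(60.7370*3.4530) = 0.0002
R_3 = 0.1520/(90.8030*3.4530) = 0.0005
R_4 = 0.0840/(9.7640*3.4530) = 0.0025
R_conv_out = 1/(45.1580*3.4530) = 0.0064
R_total = 0.0266 K/W
Q = 141.9230 / 0.0266 = 5333.9505 W

R_total = 0.0266 K/W, Q = 5333.9505 W


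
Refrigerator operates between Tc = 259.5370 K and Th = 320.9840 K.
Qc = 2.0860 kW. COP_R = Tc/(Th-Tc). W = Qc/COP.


COP = 259.5370 / 61.4470 = 4.2238
W = 2.0860 / 4.2238 = 0.4939 kW

COP = 4.2238, W = 0.4939 kW


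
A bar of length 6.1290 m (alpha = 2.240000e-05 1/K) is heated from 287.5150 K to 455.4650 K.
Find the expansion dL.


dT = 167.9500 K
dL = 2.240000e-05 * 6.1290 * 167.9500 = 0.023058 m
L_final = 6.152058 m

dL = 0.023058 m


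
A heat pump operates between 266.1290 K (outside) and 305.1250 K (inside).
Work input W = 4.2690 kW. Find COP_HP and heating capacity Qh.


COP = 305.1250 / 38.9960 = 7.8245
Qh = 7.8245 * 4.2690 = 33.4029 kW

COP = 7.8245, Qh = 33.4029 kW


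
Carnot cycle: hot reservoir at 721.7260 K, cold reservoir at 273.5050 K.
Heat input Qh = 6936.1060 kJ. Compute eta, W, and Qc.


eta = 1 - 273.5050/721.7260 = 0.6210
W = 0.6210 * 6936.1060 = 4307.6020 kJ
Qc = 6936.1060 - 4307.6020 = 2628.5040 kJ

eta = 62.1040%, W = 4307.6020 kJ, Qc = 2628.5040 kJ


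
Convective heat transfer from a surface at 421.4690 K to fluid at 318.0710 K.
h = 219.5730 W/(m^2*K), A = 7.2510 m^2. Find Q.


dT = 103.3980 K
Q = 219.5730 * 7.2510 * 103.3980 = 164622.4191 W

164622.4191 W


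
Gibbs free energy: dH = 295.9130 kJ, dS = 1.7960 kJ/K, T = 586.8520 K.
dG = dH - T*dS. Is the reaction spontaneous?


T*dS = 586.8520 * 1.7960 = 1053.9862 kJ
dG = 295.9130 - 1053.9862 = -758.0732 kJ (spontaneous)

dG = -758.0732 kJ, spontaneous


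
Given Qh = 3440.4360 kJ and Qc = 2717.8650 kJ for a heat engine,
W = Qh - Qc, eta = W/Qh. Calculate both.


W = 3440.4360 - 2717.8650 = 722.5710 kJ
eta = 722.5710 / 3440.4360 = 0.2100 = 21.0023%

W = 722.5710 kJ, eta = 21.0023%


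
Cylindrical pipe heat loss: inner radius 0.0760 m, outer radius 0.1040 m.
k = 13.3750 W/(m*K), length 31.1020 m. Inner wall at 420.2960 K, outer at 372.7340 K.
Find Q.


dT = 47.5620 K
ln(ro/ri) = 0.3137
Q = 2*pi*13.3750*31.1020*47.5620 / 0.3137 = 396338.5595 W

396338.5595 W


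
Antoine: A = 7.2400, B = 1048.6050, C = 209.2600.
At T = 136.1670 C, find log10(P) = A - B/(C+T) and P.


C+T = 345.4270
B/(C+T) = 3.0357
log10(P) = 7.2400 - 3.0357 = 4.2043
P = 10^4.2043 = 16007.4597 mmHg

16007.4597 mmHg


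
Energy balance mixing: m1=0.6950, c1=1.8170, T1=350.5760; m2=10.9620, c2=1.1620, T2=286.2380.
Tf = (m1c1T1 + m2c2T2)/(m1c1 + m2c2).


num = 4088.7676
den = 14.0007
Tf = 292.0411 K

292.0411 K


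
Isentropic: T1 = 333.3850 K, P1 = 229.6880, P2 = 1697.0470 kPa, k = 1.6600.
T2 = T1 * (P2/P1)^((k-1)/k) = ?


(k-1)/k = 0.3976
(P2/P1)^exp = 2.2148
T2 = 333.3850 * 2.2148 = 738.3723 K

738.3723 K


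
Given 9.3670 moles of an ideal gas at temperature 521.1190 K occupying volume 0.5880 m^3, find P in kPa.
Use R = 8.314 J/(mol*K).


P = nRT/V = 9.3670 * 8.314 * 521.1190 / 0.5880
= 40583.3084 / 0.5880 = 69019.2320 Pa = 69.0192 kPa

69.0192 kPa


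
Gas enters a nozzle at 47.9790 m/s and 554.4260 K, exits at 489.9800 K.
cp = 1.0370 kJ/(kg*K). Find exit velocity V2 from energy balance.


dT = 64.4460 K
2*cp*1000*dT = 133661.0040
V1^2 = 2301.9844
V2 = sqrt(135962.9884) = 368.7316 m/s

368.7316 m/s


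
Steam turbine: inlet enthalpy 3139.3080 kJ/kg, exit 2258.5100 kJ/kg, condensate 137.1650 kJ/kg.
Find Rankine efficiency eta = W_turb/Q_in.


W = 880.7980 kJ/kg
Q_in = 3002.1430 kJ/kg
eta = 0.2934 = 29.3390%

eta = 29.3390%


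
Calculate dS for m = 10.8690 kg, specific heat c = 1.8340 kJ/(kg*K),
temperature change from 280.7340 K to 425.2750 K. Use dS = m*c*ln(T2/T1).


T2/T1 = 1.5149
ln(T2/T1) = 0.4153
dS = 10.8690 * 1.8340 * 0.4153 = 8.2791 kJ/K

8.2791 kJ/K


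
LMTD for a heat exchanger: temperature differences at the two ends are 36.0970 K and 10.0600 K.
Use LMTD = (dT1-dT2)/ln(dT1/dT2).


dT1/dT2 = 3.5882
ln(dT1/dT2) = 1.2776
LMTD = 26.0370 / 1.2776 = 20.3789 K

20.3789 K


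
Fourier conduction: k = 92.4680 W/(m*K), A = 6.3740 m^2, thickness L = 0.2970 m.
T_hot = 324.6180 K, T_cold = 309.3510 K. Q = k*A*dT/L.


dT = 15.2670 K
Q = 92.4680 * 6.3740 * 15.2670 / 0.2970 = 30297.0804 W

30297.0804 W


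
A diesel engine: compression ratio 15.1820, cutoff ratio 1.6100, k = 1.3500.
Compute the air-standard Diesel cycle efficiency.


r^(k-1) = 2.5910
rc^k = 1.9020
eta = 0.5772 = 57.7247%

57.7247%


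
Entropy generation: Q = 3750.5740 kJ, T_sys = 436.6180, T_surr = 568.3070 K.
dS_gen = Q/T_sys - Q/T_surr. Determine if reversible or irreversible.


dS_sys = 3750.5740/436.6180 = 8.5901 kJ/K
dS_surr = -3750.5740/568.3070 = -6.5996 kJ/K
dS_gen = 8.5901 - 6.5996 = 1.9905 kJ/K (irreversible)

dS_gen = 1.9905 kJ/K, irreversible


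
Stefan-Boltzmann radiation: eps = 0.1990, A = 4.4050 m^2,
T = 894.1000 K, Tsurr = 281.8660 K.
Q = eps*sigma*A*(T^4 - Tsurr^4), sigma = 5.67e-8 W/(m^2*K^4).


T^4 = 6.3906e+11
Tsurr^4 = 6.3121e+09
Q = 0.1990 * 5.67e-8 * 4.4050 * 6.3275e+11 = 31449.6317 W

31449.6317 W


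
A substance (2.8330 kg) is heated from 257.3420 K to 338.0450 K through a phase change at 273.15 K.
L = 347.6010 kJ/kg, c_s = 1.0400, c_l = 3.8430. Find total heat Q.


Q1 (sensible, solid) = 2.8330 * 1.0400 * 15.8080 = 46.5754 kJ
Q2 (latent) = 2.8330 * 347.6010 = 984.7536 kJ
Q3 (sensible, liquid) = 2.8330 * 3.8430 * 64.8950 = 706.5261 kJ
Q_total = 1737.8551 kJ

1737.8551 kJ


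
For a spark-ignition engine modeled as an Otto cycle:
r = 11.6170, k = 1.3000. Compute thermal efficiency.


r^(k-1) = 2.0870
eta = 1 - 1/2.0870 = 0.5208 = 52.0850%

52.0850%


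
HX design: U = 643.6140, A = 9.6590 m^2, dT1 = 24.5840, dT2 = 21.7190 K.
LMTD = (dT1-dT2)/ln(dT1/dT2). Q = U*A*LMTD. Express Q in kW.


LMTD = 23.1219 K
Q = 643.6140 * 9.6590 * 23.1219 = 143741.3191 W = 143.7413 kW

143.7413 kW


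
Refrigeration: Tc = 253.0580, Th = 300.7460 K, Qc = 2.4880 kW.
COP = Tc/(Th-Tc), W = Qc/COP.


COP = 253.0580 / 47.6880 = 5.3065
W = 2.4880 / 5.3065 = 0.4689 kW

COP = 5.3065, W = 0.4689 kW


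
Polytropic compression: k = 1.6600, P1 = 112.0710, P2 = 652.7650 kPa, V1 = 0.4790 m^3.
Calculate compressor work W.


(k-1)/k = 0.3976
(P2/P1)^exp = 2.0149
W = 2.5152 * 112.0710 * 0.4790 * (2.0149 - 1) = 137.0351 kJ

137.0351 kJ


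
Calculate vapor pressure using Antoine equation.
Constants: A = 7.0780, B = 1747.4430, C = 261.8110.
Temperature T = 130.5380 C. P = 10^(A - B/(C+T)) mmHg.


C+T = 392.3490
B/(C+T) = 4.4538
log10(P) = 7.0780 - 4.4538 = 2.6242
P = 10^2.6242 = 420.9228 mmHg

420.9228 mmHg


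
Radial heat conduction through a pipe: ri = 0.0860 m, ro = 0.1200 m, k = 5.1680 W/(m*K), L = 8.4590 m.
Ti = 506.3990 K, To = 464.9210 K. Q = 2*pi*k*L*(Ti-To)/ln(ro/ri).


dT = 41.4780 K
ln(ro/ri) = 0.3331
Q = 2*pi*5.1680*8.4590*41.4780 / 0.3331 = 34198.4661 W

34198.4661 W


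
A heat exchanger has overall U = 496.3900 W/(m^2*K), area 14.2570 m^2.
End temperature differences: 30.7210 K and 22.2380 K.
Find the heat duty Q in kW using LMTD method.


LMTD = 26.2515 K
Q = 496.3900 * 14.2570 * 26.2515 = 185782.4338 W = 185.7824 kW

185.7824 kW


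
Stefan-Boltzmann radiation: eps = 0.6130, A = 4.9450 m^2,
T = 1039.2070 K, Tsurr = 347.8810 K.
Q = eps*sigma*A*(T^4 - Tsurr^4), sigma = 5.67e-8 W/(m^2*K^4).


T^4 = 1.1663e+12
Tsurr^4 = 1.4646e+10
Q = 0.6130 * 5.67e-8 * 4.9450 * 1.1516e+12 = 197938.2625 W

197938.2625 W


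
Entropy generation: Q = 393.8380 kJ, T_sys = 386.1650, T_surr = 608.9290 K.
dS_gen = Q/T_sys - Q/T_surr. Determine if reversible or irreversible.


dS_sys = 393.8380/386.1650 = 1.0199 kJ/K
dS_surr = -393.8380/608.9290 = -0.6468 kJ/K
dS_gen = 1.0199 - 0.6468 = 0.3731 kJ/K (irreversible)

dS_gen = 0.3731 kJ/K, irreversible
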